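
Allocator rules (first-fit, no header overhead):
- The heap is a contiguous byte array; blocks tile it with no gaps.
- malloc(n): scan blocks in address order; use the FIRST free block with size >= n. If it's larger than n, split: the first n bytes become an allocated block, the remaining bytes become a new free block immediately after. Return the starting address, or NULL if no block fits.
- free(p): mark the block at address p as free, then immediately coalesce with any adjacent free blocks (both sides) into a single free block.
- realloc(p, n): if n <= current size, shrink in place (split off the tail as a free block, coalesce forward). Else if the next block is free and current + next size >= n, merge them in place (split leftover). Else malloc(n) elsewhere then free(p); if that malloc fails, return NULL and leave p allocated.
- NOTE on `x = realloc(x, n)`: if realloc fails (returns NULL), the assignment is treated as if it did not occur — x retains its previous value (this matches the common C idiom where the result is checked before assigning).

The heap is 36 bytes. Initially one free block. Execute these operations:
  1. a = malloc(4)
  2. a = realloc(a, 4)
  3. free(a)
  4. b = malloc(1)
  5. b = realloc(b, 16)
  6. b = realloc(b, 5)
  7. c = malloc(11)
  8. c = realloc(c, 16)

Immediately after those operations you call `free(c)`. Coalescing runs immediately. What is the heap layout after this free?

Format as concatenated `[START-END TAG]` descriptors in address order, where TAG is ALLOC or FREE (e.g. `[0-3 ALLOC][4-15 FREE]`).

Answer: [0-4 ALLOC][5-35 FREE]

Derivation:
Op 1: a = malloc(4) -> a = 0; heap: [0-3 ALLOC][4-35 FREE]
Op 2: a = realloc(a, 4) -> a = 0; heap: [0-3 ALLOC][4-35 FREE]
Op 3: free(a) -> (freed a); heap: [0-35 FREE]
Op 4: b = malloc(1) -> b = 0; heap: [0-0 ALLOC][1-35 FREE]
Op 5: b = realloc(b, 16) -> b = 0; heap: [0-15 ALLOC][16-35 FREE]
Op 6: b = realloc(b, 5) -> b = 0; heap: [0-4 ALLOC][5-35 FREE]
Op 7: c = malloc(11) -> c = 5; heap: [0-4 ALLOC][5-15 ALLOC][16-35 FREE]
Op 8: c = realloc(c, 16) -> c = 5; heap: [0-4 ALLOC][5-20 ALLOC][21-35 FREE]
free(c): c = 5 -> block [5-20 ALLOC]; mark free, coalesce with adjacent free neighbors -> [0-4 ALLOC][5-35 FREE]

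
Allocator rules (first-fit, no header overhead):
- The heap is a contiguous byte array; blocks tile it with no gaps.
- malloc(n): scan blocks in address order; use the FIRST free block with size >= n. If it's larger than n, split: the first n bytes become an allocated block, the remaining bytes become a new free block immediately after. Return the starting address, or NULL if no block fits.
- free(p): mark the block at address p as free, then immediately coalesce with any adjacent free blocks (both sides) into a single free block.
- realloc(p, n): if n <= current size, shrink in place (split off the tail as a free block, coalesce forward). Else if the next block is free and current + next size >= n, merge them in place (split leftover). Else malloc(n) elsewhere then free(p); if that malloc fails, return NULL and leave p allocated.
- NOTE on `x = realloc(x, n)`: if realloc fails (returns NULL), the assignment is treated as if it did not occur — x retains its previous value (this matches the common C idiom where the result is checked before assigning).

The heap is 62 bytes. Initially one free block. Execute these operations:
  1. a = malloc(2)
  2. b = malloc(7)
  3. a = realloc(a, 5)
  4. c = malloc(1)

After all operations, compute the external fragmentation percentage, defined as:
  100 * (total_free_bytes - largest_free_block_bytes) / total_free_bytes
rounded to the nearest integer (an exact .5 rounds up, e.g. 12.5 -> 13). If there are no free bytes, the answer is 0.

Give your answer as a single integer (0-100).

Op 1: a = malloc(2) -> a = 0; heap: [0-1 ALLOC][2-61 FREE]
Op 2: b = malloc(7) -> b = 2; heap: [0-1 ALLOC][2-8 ALLOC][9-61 FREE]
Op 3: a = realloc(a, 5) -> a = 9; heap: [0-1 FREE][2-8 ALLOC][9-13 ALLOC][14-61 FREE]
Op 4: c = malloc(1) -> c = 0; heap: [0-0 ALLOC][1-1 FREE][2-8 ALLOC][9-13 ALLOC][14-61 FREE]
Free blocks: [1 48] total_free=49 largest=48 -> 100*(49-48)/49 = 100/49 ≈ 2.041 -> rounds to 2

Answer: 2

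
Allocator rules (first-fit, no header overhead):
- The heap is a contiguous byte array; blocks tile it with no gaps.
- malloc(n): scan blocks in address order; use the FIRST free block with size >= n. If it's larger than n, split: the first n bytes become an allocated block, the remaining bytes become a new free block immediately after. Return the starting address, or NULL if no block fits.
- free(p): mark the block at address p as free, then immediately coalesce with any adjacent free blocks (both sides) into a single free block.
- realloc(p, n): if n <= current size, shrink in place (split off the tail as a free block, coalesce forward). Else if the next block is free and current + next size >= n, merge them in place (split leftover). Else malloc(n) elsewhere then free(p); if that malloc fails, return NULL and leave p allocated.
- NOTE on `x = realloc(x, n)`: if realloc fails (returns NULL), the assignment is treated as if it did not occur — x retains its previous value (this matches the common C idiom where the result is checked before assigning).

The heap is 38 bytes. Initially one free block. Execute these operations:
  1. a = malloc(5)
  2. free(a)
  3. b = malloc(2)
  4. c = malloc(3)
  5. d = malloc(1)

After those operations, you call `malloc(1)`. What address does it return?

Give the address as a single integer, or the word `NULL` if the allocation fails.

Answer: 6

Derivation:
Op 1: a = malloc(5) -> a = 0; heap: [0-4 ALLOC][5-37 FREE]
Op 2: free(a) -> (freed a); heap: [0-37 FREE]
Op 3: b = malloc(2) -> b = 0; heap: [0-1 ALLOC][2-37 FREE]
Op 4: c = malloc(3) -> c = 2; heap: [0-1 ALLOC][2-4 ALLOC][5-37 FREE]
Op 5: d = malloc(1) -> d = 5; heap: [0-1 ALLOC][2-4 ALLOC][5-5 ALLOC][6-37 FREE]
malloc(1): first-fit scan over [0-1 ALLOC][2-4 ALLOC][5-5 ALLOC][6-37 FREE] -> 6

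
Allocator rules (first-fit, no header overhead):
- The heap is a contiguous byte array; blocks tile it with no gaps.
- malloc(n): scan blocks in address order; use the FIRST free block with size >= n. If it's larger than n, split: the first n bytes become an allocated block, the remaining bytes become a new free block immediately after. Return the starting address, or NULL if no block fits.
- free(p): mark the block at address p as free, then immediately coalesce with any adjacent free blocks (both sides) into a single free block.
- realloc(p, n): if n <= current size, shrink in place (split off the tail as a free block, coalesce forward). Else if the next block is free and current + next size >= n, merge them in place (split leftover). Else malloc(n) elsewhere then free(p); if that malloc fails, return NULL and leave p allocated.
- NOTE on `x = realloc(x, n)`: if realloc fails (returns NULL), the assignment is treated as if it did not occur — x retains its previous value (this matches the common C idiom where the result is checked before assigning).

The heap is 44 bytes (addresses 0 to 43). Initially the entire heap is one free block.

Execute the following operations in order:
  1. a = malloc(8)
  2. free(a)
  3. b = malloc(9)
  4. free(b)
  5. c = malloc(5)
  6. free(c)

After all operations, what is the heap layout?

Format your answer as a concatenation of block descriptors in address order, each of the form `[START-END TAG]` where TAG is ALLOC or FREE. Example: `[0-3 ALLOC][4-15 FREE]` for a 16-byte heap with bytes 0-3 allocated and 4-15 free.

Op 1: a = malloc(8) -> a = 0; heap: [0-7 ALLOC][8-43 FREE]
Op 2: free(a) -> (freed a); heap: [0-43 FREE]
Op 3: b = malloc(9) -> b = 0; heap: [0-8 ALLOC][9-43 FREE]
Op 4: free(b) -> (freed b); heap: [0-43 FREE]
Op 5: c = malloc(5) -> c = 0; heap: [0-4 ALLOC][5-43 FREE]
Op 6: free(c) -> (freed c); heap: [0-43 FREE]

Answer: [0-43 FREE]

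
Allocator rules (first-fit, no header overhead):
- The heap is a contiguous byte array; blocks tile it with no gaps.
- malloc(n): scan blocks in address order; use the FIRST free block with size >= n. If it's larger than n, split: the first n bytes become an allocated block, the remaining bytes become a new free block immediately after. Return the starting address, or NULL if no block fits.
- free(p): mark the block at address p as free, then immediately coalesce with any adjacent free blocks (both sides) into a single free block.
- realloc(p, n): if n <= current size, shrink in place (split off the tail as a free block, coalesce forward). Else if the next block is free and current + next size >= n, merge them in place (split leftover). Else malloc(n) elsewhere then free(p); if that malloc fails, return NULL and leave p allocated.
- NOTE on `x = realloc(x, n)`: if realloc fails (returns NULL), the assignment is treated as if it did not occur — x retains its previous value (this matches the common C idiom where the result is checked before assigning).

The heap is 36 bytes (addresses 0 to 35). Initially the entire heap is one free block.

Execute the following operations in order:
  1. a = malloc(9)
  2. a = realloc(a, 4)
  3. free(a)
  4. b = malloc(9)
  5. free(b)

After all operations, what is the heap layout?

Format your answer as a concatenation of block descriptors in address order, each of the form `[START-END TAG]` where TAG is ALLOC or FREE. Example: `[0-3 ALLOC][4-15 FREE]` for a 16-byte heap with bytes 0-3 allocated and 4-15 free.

Op 1: a = malloc(9) -> a = 0; heap: [0-8 ALLOC][9-35 FREE]
Op 2: a = realloc(a, 4) -> a = 0; heap: [0-3 ALLOC][4-35 FREE]
Op 3: free(a) -> (freed a); heap: [0-35 FREE]
Op 4: b = malloc(9) -> b = 0; heap: [0-8 ALLOC][9-35 FREE]
Op 5: free(b) -> (freed b); heap: [0-35 FREE]

Answer: [0-35 FREE]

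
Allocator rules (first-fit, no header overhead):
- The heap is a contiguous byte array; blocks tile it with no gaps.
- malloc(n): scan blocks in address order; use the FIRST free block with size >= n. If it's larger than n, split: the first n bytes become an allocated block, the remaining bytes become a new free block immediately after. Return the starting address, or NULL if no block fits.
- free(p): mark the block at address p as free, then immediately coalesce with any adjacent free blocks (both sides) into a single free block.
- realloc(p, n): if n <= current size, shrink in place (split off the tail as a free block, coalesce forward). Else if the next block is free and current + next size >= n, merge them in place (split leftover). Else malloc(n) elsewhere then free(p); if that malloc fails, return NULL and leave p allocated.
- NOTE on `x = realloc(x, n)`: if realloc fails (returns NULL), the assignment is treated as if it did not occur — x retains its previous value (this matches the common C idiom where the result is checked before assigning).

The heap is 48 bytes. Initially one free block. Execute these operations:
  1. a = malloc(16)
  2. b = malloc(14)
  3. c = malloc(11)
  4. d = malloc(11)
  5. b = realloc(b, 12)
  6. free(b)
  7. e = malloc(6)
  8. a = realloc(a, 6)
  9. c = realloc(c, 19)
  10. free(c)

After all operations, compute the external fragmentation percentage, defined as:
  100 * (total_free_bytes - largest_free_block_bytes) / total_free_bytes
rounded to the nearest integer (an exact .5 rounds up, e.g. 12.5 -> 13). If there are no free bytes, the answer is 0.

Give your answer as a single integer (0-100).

Answer: 28

Derivation:
Op 1: a = malloc(16) -> a = 0; heap: [0-15 ALLOC][16-47 FREE]
Op 2: b = malloc(14) -> b = 16; heap: [0-15 ALLOC][16-29 ALLOC][30-47 FREE]
Op 3: c = malloc(11) -> c = 30; heap: [0-15 ALLOC][16-29 ALLOC][30-40 ALLOC][41-47 FREE]
Op 4: d = malloc(11) -> d = NULL; heap: [0-15 ALLOC][16-29 ALLOC][30-40 ALLOC][41-47 FREE]
Op 5: b = realloc(b, 12) -> b = 16; heap: [0-15 ALLOC][16-27 ALLOC][28-29 FREE][30-40 ALLOC][41-47 FREE]
Op 6: free(b) -> (freed b); heap: [0-15 ALLOC][16-29 FREE][30-40 ALLOC][41-47 FREE]
Op 7: e = malloc(6) -> e = 16; heap: [0-15 ALLOC][16-21 ALLOC][22-29 FREE][30-40 ALLOC][41-47 FREE]
Op 8: a = realloc(a, 6) -> a = 0; heap: [0-5 ALLOC][6-15 FREE][16-21 ALLOC][22-29 FREE][30-40 ALLOC][41-47 FREE]
Op 9: c = realloc(c, 19) -> NULL (c unchanged); heap: [0-5 ALLOC][6-15 FREE][16-21 ALLOC][22-29 FREE][30-40 ALLOC][41-47 FREE]
Op 10: free(c) -> (freed c); heap: [0-5 ALLOC][6-15 FREE][16-21 ALLOC][22-47 FREE]
Free blocks: [10 26] total_free=36 largest=26 -> 100*(36-26)/36 = 1000/36 ≈ 27.778 -> rounds to 28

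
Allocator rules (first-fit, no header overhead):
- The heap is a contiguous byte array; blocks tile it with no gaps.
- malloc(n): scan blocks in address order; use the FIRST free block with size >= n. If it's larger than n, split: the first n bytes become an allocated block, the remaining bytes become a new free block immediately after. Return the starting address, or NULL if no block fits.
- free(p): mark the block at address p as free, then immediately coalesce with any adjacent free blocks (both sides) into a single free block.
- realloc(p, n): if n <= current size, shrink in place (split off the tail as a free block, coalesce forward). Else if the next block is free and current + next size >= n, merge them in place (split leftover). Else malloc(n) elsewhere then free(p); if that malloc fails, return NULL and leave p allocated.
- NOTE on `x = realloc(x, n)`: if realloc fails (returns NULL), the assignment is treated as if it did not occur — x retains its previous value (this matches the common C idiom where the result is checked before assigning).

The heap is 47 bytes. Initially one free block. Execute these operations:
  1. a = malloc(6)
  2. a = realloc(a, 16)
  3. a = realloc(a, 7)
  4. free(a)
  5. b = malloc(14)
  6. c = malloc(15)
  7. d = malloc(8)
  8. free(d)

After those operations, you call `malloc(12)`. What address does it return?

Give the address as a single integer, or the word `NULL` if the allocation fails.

Op 1: a = malloc(6) -> a = 0; heap: [0-5 ALLOC][6-46 FREE]
Op 2: a = realloc(a, 16) -> a = 0; heap: [0-15 ALLOC][16-46 FREE]
Op 3: a = realloc(a, 7) -> a = 0; heap: [0-6 ALLOC][7-46 FREE]
Op 4: free(a) -> (freed a); heap: [0-46 FREE]
Op 5: b = malloc(14) -> b = 0; heap: [0-13 ALLOC][14-46 FREE]
Op 6: c = malloc(15) -> c = 14; heap: [0-13 ALLOC][14-28 ALLOC][29-46 FREE]
Op 7: d = malloc(8) -> d = 29; heap: [0-13 ALLOC][14-28 ALLOC][29-36 ALLOC][37-46 FREE]
Op 8: free(d) -> (freed d); heap: [0-13 ALLOC][14-28 ALLOC][29-46 FREE]
malloc(12): first-fit scan over [0-13 ALLOC][14-28 ALLOC][29-46 FREE] -> 29

Answer: 29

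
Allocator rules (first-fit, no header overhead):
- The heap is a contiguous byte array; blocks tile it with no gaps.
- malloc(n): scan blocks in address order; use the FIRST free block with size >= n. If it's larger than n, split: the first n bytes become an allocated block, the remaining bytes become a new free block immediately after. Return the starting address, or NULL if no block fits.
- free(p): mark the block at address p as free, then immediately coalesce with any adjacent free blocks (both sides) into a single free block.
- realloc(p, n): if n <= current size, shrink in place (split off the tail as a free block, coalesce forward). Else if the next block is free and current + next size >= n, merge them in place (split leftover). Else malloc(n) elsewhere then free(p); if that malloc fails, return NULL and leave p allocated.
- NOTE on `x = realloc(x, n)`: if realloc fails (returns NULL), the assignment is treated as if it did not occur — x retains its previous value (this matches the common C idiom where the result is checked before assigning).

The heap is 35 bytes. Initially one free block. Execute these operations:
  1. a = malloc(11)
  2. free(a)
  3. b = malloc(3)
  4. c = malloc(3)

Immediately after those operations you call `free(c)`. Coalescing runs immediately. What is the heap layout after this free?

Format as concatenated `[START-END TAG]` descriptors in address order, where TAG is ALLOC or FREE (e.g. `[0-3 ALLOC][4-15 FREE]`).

Answer: [0-2 ALLOC][3-34 FREE]

Derivation:
Op 1: a = malloc(11) -> a = 0; heap: [0-10 ALLOC][11-34 FREE]
Op 2: free(a) -> (freed a); heap: [0-34 FREE]
Op 3: b = malloc(3) -> b = 0; heap: [0-2 ALLOC][3-34 FREE]
Op 4: c = malloc(3) -> c = 3; heap: [0-2 ALLOC][3-5 ALLOC][6-34 FREE]
free(c): c = 3 -> block [3-5 ALLOC]; mark free, coalesce with adjacent free neighbors -> [0-2 ALLOC][3-34 FREE]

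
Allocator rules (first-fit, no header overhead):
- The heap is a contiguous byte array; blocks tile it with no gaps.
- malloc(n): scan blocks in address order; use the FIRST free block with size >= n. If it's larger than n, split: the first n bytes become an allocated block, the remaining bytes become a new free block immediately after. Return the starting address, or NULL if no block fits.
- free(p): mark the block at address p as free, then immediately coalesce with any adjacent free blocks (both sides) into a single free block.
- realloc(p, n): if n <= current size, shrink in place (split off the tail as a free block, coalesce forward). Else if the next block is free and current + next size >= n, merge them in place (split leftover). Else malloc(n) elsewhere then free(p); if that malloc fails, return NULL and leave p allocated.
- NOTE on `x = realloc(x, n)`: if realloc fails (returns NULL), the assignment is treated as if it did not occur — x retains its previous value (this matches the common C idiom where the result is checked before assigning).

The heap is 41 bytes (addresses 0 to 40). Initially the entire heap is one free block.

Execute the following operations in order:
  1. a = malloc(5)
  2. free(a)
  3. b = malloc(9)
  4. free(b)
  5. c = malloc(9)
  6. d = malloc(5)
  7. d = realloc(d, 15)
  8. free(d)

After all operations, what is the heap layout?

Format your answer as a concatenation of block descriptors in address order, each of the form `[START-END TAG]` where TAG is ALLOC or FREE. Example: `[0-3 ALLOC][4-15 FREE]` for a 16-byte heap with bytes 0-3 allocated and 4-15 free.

Answer: [0-8 ALLOC][9-40 FREE]

Derivation:
Op 1: a = malloc(5) -> a = 0; heap: [0-4 ALLOC][5-40 FREE]
Op 2: free(a) -> (freed a); heap: [0-40 FREE]
Op 3: b = malloc(9) -> b = 0; heap: [0-8 ALLOC][9-40 FREE]
Op 4: free(b) -> (freed b); heap: [0-40 FREE]
Op 5: c = malloc(9) -> c = 0; heap: [0-8 ALLOC][9-40 FREE]
Op 6: d = malloc(5) -> d = 9; heap: [0-8 ALLOC][9-13 ALLOC][14-40 FREE]
Op 7: d = realloc(d, 15) -> d = 9; heap: [0-8 ALLOC][9-23 ALLOC][24-40 FREE]
Op 8: free(d) -> (freed d); heap: [0-8 ALLOC][9-40 FREE]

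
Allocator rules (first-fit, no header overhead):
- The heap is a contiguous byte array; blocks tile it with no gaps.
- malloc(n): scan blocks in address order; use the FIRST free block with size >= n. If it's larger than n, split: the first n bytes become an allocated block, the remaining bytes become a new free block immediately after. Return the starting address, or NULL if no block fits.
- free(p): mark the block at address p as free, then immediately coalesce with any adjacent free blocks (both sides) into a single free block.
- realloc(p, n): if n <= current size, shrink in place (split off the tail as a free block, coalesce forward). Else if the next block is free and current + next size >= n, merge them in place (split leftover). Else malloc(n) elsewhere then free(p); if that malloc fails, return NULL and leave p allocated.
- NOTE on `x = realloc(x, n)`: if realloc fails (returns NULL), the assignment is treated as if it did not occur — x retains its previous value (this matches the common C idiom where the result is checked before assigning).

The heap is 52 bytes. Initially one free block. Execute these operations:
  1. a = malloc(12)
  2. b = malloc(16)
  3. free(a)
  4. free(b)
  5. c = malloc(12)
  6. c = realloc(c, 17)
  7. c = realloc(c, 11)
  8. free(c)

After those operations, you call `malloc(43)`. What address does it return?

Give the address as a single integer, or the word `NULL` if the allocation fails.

Answer: 0

Derivation:
Op 1: a = malloc(12) -> a = 0; heap: [0-11 ALLOC][12-51 FREE]
Op 2: b = malloc(16) -> b = 12; heap: [0-11 ALLOC][12-27 ALLOC][28-51 FREE]
Op 3: free(a) -> (freed a); heap: [0-11 FREE][12-27 ALLOC][28-51 FREE]
Op 4: free(b) -> (freed b); heap: [0-51 FREE]
Op 5: c = malloc(12) -> c = 0; heap: [0-11 ALLOC][12-51 FREE]
Op 6: c = realloc(c, 17) -> c = 0; heap: [0-16 ALLOC][17-51 FREE]
Op 7: c = realloc(c, 11) -> c = 0; heap: [0-10 ALLOC][11-51 FREE]
Op 8: free(c) -> (freed c); heap: [0-51 FREE]
malloc(43): first-fit scan over [0-51 FREE] -> 0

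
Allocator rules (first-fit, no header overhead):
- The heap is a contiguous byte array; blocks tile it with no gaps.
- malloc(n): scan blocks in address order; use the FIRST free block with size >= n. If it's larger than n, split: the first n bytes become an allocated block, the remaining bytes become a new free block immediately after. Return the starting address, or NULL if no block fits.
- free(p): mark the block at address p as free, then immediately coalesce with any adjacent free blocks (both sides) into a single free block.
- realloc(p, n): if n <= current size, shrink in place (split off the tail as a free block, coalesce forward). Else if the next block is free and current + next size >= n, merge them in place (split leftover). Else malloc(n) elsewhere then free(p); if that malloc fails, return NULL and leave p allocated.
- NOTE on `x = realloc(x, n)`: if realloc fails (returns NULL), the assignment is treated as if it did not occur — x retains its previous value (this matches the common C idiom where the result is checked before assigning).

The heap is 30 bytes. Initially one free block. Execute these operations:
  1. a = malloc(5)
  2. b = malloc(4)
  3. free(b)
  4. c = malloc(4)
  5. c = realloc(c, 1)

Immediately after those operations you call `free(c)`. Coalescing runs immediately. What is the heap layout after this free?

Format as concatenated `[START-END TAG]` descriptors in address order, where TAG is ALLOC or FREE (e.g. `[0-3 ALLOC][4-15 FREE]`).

Op 1: a = malloc(5) -> a = 0; heap: [0-4 ALLOC][5-29 FREE]
Op 2: b = malloc(4) -> b = 5; heap: [0-4 ALLOC][5-8 ALLOC][9-29 FREE]
Op 3: free(b) -> (freed b); heap: [0-4 ALLOC][5-29 FREE]
Op 4: c = malloc(4) -> c = 5; heap: [0-4 ALLOC][5-8 ALLOC][9-29 FREE]
Op 5: c = realloc(c, 1) -> c = 5; heap: [0-4 ALLOC][5-5 ALLOC][6-29 FREE]
free(c): c = 5 -> block [5-5 ALLOC]; mark free, coalesce with adjacent free neighbors -> [0-4 ALLOC][5-29 FREE]

Answer: [0-4 ALLOC][5-29 FREE]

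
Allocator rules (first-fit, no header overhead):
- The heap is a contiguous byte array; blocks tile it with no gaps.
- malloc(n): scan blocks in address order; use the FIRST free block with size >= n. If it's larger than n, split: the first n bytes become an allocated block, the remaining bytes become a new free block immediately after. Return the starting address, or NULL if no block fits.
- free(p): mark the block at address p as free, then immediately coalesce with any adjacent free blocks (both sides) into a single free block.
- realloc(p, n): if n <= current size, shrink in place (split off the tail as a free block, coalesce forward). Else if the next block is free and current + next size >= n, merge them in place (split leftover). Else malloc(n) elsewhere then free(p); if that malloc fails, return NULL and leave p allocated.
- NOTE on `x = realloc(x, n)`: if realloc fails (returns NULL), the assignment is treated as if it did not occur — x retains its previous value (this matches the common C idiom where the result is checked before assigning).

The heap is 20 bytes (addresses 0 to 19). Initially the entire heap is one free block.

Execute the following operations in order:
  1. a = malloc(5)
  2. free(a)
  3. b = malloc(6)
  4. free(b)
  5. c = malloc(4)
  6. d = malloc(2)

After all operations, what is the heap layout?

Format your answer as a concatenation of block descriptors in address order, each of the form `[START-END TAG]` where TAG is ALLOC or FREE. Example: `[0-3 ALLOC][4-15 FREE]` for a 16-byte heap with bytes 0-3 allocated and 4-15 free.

Answer: [0-3 ALLOC][4-5 ALLOC][6-19 FREE]

Derivation:
Op 1: a = malloc(5) -> a = 0; heap: [0-4 ALLOC][5-19 FREE]
Op 2: free(a) -> (freed a); heap: [0-19 FREE]
Op 3: b = malloc(6) -> b = 0; heap: [0-5 ALLOC][6-19 FREE]
Op 4: free(b) -> (freed b); heap: [0-19 FREE]
Op 5: c = malloc(4) -> c = 0; heap: [0-3 ALLOC][4-19 FREE]
Op 6: d = malloc(2) -> d = 4; heap: [0-3 ALLOC][4-5 ALLOC][6-19 FREE]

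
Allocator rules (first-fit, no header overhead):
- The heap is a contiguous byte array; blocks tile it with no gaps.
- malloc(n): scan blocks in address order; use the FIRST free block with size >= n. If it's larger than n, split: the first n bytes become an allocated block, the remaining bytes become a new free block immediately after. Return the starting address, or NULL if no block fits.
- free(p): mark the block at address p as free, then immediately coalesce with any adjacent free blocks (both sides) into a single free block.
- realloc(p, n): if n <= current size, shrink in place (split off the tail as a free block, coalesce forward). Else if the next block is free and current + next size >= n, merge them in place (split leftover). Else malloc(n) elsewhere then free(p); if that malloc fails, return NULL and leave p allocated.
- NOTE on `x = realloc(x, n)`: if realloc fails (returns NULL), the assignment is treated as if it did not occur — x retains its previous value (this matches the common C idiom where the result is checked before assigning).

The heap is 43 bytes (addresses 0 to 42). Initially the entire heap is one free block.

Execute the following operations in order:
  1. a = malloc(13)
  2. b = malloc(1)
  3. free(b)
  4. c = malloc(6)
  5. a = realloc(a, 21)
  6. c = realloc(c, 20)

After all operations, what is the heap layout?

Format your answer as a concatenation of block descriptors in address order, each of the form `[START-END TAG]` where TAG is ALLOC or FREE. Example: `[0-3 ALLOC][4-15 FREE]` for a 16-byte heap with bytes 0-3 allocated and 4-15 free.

Op 1: a = malloc(13) -> a = 0; heap: [0-12 ALLOC][13-42 FREE]
Op 2: b = malloc(1) -> b = 13; heap: [0-12 ALLOC][13-13 ALLOC][14-42 FREE]
Op 3: free(b) -> (freed b); heap: [0-12 ALLOC][13-42 FREE]
Op 4: c = malloc(6) -> c = 13; heap: [0-12 ALLOC][13-18 ALLOC][19-42 FREE]
Op 5: a = realloc(a, 21) -> a = 19; heap: [0-12 FREE][13-18 ALLOC][19-39 ALLOC][40-42 FREE]
Op 6: c = realloc(c, 20) -> NULL (c unchanged); heap: [0-12 FREE][13-18 ALLOC][19-39 ALLOC][40-42 FREE]

Answer: [0-12 FREE][13-18 ALLOC][19-39 ALLOC][40-42 FREE]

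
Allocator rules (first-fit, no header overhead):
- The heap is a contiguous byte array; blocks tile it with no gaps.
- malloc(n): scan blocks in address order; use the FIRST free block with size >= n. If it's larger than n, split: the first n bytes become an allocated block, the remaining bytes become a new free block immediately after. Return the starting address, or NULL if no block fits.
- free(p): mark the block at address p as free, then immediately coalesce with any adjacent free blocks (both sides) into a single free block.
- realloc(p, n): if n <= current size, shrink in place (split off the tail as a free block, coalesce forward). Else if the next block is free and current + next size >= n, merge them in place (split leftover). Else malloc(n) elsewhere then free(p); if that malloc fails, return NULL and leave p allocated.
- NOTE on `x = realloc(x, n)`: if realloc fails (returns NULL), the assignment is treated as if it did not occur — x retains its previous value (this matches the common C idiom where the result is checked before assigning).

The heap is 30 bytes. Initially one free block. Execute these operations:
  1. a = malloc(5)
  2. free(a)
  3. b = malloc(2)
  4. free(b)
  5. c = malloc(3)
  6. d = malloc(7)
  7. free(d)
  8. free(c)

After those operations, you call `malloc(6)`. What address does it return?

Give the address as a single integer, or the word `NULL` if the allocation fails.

Answer: 0

Derivation:
Op 1: a = malloc(5) -> a = 0; heap: [0-4 ALLOC][5-29 FREE]
Op 2: free(a) -> (freed a); heap: [0-29 FREE]
Op 3: b = malloc(2) -> b = 0; heap: [0-1 ALLOC][2-29 FREE]
Op 4: free(b) -> (freed b); heap: [0-29 FREE]
Op 5: c = malloc(3) -> c = 0; heap: [0-2 ALLOC][3-29 FREE]
Op 6: d = malloc(7) -> d = 3; heap: [0-2 ALLOC][3-9 ALLOC][10-29 FREE]
Op 7: free(d) -> (freed d); heap: [0-2 ALLOC][3-29 FREE]
Op 8: free(c) -> (freed c); heap: [0-29 FREE]
malloc(6): first-fit scan over [0-29 FREE] -> 0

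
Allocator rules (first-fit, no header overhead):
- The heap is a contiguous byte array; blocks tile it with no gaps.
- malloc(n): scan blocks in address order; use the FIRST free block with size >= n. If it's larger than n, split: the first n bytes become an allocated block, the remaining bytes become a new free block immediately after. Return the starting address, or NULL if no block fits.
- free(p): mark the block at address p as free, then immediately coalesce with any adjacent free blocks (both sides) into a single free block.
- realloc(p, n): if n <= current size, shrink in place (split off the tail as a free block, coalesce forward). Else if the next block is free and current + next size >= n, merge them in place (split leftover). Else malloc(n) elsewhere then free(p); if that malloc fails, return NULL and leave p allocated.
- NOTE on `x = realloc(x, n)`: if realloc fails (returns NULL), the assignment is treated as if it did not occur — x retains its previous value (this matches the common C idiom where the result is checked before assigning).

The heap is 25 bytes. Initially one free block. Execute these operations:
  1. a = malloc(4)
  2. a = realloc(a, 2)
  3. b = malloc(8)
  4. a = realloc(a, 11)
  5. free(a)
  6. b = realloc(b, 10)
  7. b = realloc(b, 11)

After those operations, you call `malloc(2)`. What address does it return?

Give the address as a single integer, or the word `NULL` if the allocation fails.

Answer: 0

Derivation:
Op 1: a = malloc(4) -> a = 0; heap: [0-3 ALLOC][4-24 FREE]
Op 2: a = realloc(a, 2) -> a = 0; heap: [0-1 ALLOC][2-24 FREE]
Op 3: b = malloc(8) -> b = 2; heap: [0-1 ALLOC][2-9 ALLOC][10-24 FREE]
Op 4: a = realloc(a, 11) -> a = 10; heap: [0-1 FREE][2-9 ALLOC][10-20 ALLOC][21-24 FREE]
Op 5: free(a) -> (freed a); heap: [0-1 FREE][2-9 ALLOC][10-24 FREE]
Op 6: b = realloc(b, 10) -> b = 2; heap: [0-1 FREE][2-11 ALLOC][12-24 FREE]
Op 7: b = realloc(b, 11) -> b = 2; heap: [0-1 FREE][2-12 ALLOC][13-24 FREE]
malloc(2): first-fit scan over [0-1 FREE][2-12 ALLOC][13-24 FREE] -> 0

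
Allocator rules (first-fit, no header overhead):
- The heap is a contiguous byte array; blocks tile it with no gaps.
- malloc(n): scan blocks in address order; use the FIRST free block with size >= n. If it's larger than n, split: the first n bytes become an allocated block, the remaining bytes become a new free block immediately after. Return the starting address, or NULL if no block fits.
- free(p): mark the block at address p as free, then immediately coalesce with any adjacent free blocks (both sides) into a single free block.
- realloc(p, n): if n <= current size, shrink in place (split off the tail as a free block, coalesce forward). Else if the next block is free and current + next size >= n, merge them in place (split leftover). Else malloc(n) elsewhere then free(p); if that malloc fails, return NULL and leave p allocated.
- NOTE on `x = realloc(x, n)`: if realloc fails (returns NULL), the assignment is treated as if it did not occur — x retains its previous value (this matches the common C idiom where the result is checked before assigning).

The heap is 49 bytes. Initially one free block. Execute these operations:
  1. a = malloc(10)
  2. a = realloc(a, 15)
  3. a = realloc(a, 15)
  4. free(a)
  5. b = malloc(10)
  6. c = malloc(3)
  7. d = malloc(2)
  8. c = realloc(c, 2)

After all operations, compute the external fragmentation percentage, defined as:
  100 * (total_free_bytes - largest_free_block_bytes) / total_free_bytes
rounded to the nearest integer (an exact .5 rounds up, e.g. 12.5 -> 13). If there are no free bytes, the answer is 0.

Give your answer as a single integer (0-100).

Op 1: a = malloc(10) -> a = 0; heap: [0-9 ALLOC][10-48 FREE]
Op 2: a = realloc(a, 15) -> a = 0; heap: [0-14 ALLOC][15-48 FREE]
Op 3: a = realloc(a, 15) -> a = 0; heap: [0-14 ALLOC][15-48 FREE]
Op 4: free(a) -> (freed a); heap: [0-48 FREE]
Op 5: b = malloc(10) -> b = 0; heap: [0-9 ALLOC][10-48 FREE]
Op 6: c = malloc(3) -> c = 10; heap: [0-9 ALLOC][10-12 ALLOC][13-48 FREE]
Op 7: d = malloc(2) -> d = 13; heap: [0-9 ALLOC][10-12 ALLOC][13-14 ALLOC][15-48 FREE]
Op 8: c = realloc(c, 2) -> c = 10; heap: [0-9 ALLOC][10-11 ALLOC][12-12 FREE][13-14 ALLOC][15-48 FREE]
Free blocks: [1 34] total_free=35 largest=34 -> 100*(35-34)/35 = 100/35 ≈ 2.857 -> rounds to 3

Answer: 3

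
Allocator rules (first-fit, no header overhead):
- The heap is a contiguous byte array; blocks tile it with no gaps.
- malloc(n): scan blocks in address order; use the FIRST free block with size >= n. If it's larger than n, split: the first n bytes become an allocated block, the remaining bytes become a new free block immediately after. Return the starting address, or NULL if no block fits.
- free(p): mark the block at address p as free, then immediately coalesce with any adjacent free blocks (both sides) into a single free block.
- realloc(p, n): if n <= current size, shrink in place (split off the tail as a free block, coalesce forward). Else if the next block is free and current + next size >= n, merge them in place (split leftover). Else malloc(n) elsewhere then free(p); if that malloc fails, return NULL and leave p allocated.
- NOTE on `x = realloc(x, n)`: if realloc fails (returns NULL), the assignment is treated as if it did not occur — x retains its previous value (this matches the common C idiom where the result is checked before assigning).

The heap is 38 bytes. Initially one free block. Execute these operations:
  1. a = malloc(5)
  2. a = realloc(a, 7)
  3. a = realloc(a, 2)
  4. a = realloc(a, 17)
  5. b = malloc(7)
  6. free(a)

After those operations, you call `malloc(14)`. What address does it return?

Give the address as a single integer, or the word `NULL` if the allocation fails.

Answer: 0

Derivation:
Op 1: a = malloc(5) -> a = 0; heap: [0-4 ALLOC][5-37 FREE]
Op 2: a = realloc(a, 7) -> a = 0; heap: [0-6 ALLOC][7-37 FREE]
Op 3: a = realloc(a, 2) -> a = 0; heap: [0-1 ALLOC][2-37 FREE]
Op 4: a = realloc(a, 17) -> a = 0; heap: [0-16 ALLOC][17-37 FREE]
Op 5: b = malloc(7) -> b = 17; heap: [0-16 ALLOC][17-23 ALLOC][24-37 FREE]
Op 6: free(a) -> (freed a); heap: [0-16 FREE][17-23 ALLOC][24-37 FREE]
malloc(14): first-fit scan over [0-16 FREE][17-23 ALLOC][24-37 FREE] -> 0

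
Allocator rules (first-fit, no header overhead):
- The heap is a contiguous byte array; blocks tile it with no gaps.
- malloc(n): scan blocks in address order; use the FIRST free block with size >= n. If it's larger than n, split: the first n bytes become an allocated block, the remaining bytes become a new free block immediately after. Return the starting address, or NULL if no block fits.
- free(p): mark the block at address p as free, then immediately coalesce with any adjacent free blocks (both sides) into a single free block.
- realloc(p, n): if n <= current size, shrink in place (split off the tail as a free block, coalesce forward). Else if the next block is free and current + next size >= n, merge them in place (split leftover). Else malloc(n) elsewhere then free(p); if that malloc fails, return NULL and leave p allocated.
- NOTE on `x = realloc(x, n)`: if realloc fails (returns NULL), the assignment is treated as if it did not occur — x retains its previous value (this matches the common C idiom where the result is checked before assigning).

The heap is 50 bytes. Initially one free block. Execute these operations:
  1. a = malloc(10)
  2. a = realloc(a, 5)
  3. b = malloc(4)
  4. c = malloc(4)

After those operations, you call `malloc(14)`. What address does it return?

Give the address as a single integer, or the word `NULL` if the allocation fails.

Answer: 13

Derivation:
Op 1: a = malloc(10) -> a = 0; heap: [0-9 ALLOC][10-49 FREE]
Op 2: a = realloc(a, 5) -> a = 0; heap: [0-4 ALLOC][5-49 FREE]
Op 3: b = malloc(4) -> b = 5; heap: [0-4 ALLOC][5-8 ALLOC][9-49 FREE]
Op 4: c = malloc(4) -> c = 9; heap: [0-4 ALLOC][5-8 ALLOC][9-12 ALLOC][13-49 FREE]
malloc(14): first-fit scan over [0-4 ALLOC][5-8 ALLOC][9-12 ALLOC][13-49 FREE] -> 13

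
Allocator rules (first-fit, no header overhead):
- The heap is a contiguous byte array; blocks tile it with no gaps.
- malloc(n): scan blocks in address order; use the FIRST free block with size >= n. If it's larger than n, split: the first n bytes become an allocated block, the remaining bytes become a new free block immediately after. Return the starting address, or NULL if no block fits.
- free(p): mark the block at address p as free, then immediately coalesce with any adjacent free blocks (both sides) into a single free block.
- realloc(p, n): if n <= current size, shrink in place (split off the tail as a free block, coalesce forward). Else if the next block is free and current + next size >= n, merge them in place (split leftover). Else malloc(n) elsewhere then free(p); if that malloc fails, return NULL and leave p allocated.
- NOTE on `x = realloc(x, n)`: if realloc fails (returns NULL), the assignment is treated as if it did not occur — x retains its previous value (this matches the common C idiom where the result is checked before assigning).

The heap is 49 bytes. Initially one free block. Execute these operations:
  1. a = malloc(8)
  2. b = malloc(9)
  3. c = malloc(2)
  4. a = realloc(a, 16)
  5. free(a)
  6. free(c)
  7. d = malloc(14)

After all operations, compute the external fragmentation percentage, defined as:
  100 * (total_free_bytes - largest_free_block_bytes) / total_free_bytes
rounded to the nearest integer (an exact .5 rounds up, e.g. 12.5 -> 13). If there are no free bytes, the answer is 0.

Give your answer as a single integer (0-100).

Op 1: a = malloc(8) -> a = 0; heap: [0-7 ALLOC][8-48 FREE]
Op 2: b = malloc(9) -> b = 8; heap: [0-7 ALLOC][8-16 ALLOC][17-48 FREE]
Op 3: c = malloc(2) -> c = 17; heap: [0-7 ALLOC][8-16 ALLOC][17-18 ALLOC][19-48 FREE]
Op 4: a = realloc(a, 16) -> a = 19; heap: [0-7 FREE][8-16 ALLOC][17-18 ALLOC][19-34 ALLOC][35-48 FREE]
Op 5: free(a) -> (freed a); heap: [0-7 FREE][8-16 ALLOC][17-18 ALLOC][19-48 FREE]
Op 6: free(c) -> (freed c); heap: [0-7 FREE][8-16 ALLOC][17-48 FREE]
Op 7: d = malloc(14) -> d = 17; heap: [0-7 FREE][8-16 ALLOC][17-30 ALLOC][31-48 FREE]
Free blocks: [8 18] total_free=26 largest=18 -> 100*(26-18)/26 = 800/26 ≈ 30.769 -> rounds to 31

Answer: 31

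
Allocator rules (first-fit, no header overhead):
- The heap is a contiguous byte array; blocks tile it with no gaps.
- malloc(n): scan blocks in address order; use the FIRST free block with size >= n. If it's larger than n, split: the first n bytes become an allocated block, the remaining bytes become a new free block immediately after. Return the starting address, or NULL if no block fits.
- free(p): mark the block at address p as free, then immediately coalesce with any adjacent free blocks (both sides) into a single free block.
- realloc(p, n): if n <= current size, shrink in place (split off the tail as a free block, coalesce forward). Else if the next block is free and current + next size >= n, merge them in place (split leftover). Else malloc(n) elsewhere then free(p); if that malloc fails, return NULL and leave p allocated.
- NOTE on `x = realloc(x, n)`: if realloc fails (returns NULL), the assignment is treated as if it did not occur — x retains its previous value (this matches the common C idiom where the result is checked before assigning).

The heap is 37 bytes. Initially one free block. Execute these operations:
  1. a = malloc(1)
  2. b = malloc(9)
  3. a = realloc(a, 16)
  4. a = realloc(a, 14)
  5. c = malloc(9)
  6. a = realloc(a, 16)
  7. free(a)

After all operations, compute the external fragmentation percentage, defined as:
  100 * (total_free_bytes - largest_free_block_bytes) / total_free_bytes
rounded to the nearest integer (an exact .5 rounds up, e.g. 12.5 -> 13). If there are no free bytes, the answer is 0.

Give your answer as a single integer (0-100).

Answer: 26

Derivation:
Op 1: a = malloc(1) -> a = 0; heap: [0-0 ALLOC][1-36 FREE]
Op 2: b = malloc(9) -> b = 1; heap: [0-0 ALLOC][1-9 ALLOC][10-36 FREE]
Op 3: a = realloc(a, 16) -> a = 10; heap: [0-0 FREE][1-9 ALLOC][10-25 ALLOC][26-36 FREE]
Op 4: a = realloc(a, 14) -> a = 10; heap: [0-0 FREE][1-9 ALLOC][10-23 ALLOC][24-36 FREE]
Op 5: c = malloc(9) -> c = 24; heap: [0-0 FREE][1-9 ALLOC][10-23 ALLOC][24-32 ALLOC][33-36 FREE]
Op 6: a = realloc(a, 16) -> NULL (a unchanged); heap: [0-0 FREE][1-9 ALLOC][10-23 ALLOC][24-32 ALLOC][33-36 FREE]
Op 7: free(a) -> (freed a); heap: [0-0 FREE][1-9 ALLOC][10-23 FREE][24-32 ALLOC][33-36 FREE]
Free blocks: [1 14 4] total_free=19 largest=14 -> 100*(19-14)/19 = 500/19 ≈ 26.316 -> rounds to 26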